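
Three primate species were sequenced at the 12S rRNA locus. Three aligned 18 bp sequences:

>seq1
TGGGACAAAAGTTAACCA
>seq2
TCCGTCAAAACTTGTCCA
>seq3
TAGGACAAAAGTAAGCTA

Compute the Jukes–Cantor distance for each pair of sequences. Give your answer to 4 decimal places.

seq1–seq2: 6/18 sites differ → p ≈ 0.333333, d = −0.75 ln(1 − 0.444444) = 0.440839 ≈ 0.4408.
seq1–seq3: 4/18 sites differ → p ≈ 0.222222, d = −0.75 ln(1 − 0.296296) = 0.263548 ≈ 0.2635.
seq2–seq3: 8/18 sites differ → p ≈ 0.444444, d = −0.75 ln(1 − 0.592592) = 0.673455 ≈ 0.6735.

d(seq1,seq2) = 0.4408, d(seq1,seq3) = 0.2635, d(seq2,seq3) = 0.6735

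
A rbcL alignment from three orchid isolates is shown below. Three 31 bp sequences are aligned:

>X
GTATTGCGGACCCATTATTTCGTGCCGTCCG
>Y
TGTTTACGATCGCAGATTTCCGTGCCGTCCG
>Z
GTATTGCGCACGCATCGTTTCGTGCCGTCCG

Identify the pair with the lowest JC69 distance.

X–Y: 11/31 differ, p = 0.355, d = 0.481.
X–Z: 4/31 differ, p = 0.129, d = 0.142.
Y–Z: 10/31 differ, p = 0.323, d = 0.422.
The smallest distance is between X and Z.

X and Z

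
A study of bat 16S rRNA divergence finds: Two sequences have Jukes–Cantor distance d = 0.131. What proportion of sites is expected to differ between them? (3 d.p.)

0.120

p = (3/4)(1 − e^(−4d/3)) = 0.75 × (1 − e^(-0.174667)) = 0.75 × (1 − 0.839737) = 0.120197.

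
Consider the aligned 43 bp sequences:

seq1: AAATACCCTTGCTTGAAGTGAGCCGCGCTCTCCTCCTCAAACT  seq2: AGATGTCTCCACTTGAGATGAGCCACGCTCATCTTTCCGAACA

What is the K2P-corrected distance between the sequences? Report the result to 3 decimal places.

0.706

Of 43 sites, 15 differences are transitions and 2 are transversions, so P = 15/43 ≈ 0.348837 and Q = 2/43 ≈ 0.046512.
Under the Kimura two-parameter model, d = −½ ln(1 − 2P − Q) − ¼ ln(1 − 2Q).
1 − 2P − Q = 0.255814, giving −½ ln(0.255814) = 0.681652.
1 − 2Q = 0.906976, giving −¼ ln(0.906976) = 0.024410.
d = 0.681652 + 0.024410 = 0.706062.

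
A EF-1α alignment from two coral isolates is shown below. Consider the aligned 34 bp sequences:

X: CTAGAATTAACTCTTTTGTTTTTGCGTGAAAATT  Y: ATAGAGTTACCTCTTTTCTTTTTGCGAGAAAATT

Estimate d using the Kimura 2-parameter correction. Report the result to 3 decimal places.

Of 34 sites, 1 differences are transitions and 4 are transversions, so P = 1/34 ≈ 0.029412 and Q = 4/34 ≈ 0.117647.
Under the Kimura two-parameter model, d = −½ ln(1 − 2P − Q) − ¼ ln(1 − 2Q).
1 − 2P − Q = 0.823529, giving −½ ln(0.823529) = 0.097078.
1 − 2Q = 0.764706, giving −¼ ln(0.764706) = 0.067066.
d = 0.097078 + 0.067066 = 0.164144.

0.164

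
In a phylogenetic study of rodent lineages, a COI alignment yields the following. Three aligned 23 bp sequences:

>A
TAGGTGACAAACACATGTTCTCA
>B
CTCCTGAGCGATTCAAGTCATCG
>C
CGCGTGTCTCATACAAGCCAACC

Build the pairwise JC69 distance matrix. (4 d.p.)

d(A,B) = 1.0507, d(A,C) = 1.0507, d(B,C) = 0.6501

A–B: 13/23 sites differ → p ≈ 0.565217, d = −0.75 ln(1 − 0.753623) = 1.050669 ≈ 1.0507.
A–C: 13/23 sites differ → p ≈ 0.565217, d = −0.75 ln(1 − 0.753623) = 1.050669 ≈ 1.0507.
B–C: 10/23 sites differ → p ≈ 0.434783, d = −0.75 ln(1 − 0.579711) = 0.650110 ≈ 0.6501.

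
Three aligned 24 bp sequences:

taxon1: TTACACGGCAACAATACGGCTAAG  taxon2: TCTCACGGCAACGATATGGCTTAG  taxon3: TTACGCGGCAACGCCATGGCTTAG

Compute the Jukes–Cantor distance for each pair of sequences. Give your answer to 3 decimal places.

d(taxon1,taxon2) = 0.244, d(taxon1,taxon3) = 0.304, d(taxon2,taxon3) = 0.244

taxon1–taxon2: 5/24 sites differ → p ≈ 0.208333, d = −0.75 ln(1 − 0.277777) = 0.244066 ≈ 0.244.
taxon1–taxon3: 6/24 sites differ → p = 0.25, d = −0.75 ln(1 − 0.333333) = 0.304098 ≈ 0.304.
taxon2–taxon3: 5/24 sites differ → p ≈ 0.208333, d = −0.75 ln(1 − 0.277777) = 0.244066 ≈ 0.244.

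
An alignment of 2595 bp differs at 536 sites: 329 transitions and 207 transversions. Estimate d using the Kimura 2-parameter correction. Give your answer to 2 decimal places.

P = 329/2595 ≈ 0.126782 and Q = 207/2595 ≈ 0.079769.
Under the Kimura two-parameter model, d = −½ ln(1 − 2P − Q) − ¼ ln(1 − 2Q).
1 − 2P − Q = 0.666667, giving −½ ln(0.666667) = 0.202732.
1 − 2Q = 0.840462, giving −¼ ln(0.840462) = 0.043451.
d = 0.202732 + 0.043451 = 0.246183.

0.25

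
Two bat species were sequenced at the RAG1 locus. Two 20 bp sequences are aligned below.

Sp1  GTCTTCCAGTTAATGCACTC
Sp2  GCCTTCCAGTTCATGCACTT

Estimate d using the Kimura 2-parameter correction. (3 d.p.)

0.170

Of 20 sites, 2 differences are transitions and 1 are transversions, so P = 2/20 = 0.1 and Q = 1/20 = 0.05.
Under the Kimura two-parameter model, d = −½ ln(1 − 2P − Q) − ¼ ln(1 − 2Q).
1 − 2P − Q = 0.75, giving −½ ln(0.75) = 0.143841.
1 − 2Q = 0.9, giving −¼ ln(0.9) = 0.026340.
d = 0.143841 + 0.026340 = 0.170181.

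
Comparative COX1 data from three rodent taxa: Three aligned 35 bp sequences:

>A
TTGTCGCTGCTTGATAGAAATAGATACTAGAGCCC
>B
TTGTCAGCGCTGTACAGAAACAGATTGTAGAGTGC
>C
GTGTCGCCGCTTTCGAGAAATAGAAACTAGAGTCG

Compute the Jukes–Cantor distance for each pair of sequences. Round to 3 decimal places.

A–B: 11/35 sites differ → p ≈ 0.314286, d = −0.75 ln(1 − 0.419048) = 0.407315 ≈ 0.407.
A–C: 8/35 sites differ → p ≈ 0.228571, d = −0.75 ln(1 − 0.304761) = 0.272625 ≈ 0.273.
B–C: 12/35 sites differ → p ≈ 0.342857, d = −0.75 ln(1 − 0.457143) = 0.458182 ≈ 0.458.

d(A,B) = 0.407, d(A,C) = 0.273, d(B,C) = 0.458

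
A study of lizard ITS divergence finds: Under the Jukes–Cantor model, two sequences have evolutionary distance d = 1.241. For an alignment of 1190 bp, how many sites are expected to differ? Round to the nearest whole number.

Invert JC69: p = (3/4)(1 − e^(−4d/3)) = 0.75 × (1 − e^(-1.654667)) = 0.75 × (1 − 0.191156) = 0.606633.
Expected differing sites = pL ≈ 0.606633 × 1190 = 721.89327 ≈ 722.

722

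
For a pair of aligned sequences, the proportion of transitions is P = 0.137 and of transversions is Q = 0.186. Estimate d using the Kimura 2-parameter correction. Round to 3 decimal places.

Under the Kimura two-parameter model, d = −½ ln(1 − 2P − Q) − ¼ ln(1 − 2Q).
1 − 2P − Q = 0.54, giving −½ ln(0.54) = 0.308093.
1 − 2Q = 0.628, giving −¼ ln(0.628) = 0.116304.
d = 0.308093 + 0.116304 = 0.424397.

0.424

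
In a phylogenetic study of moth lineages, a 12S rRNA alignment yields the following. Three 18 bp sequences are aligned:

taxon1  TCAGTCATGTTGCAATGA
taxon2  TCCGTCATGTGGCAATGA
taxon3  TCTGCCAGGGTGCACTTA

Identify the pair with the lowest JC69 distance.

taxon1–taxon2: 2/18 differ, p = 0.111, d = 0.120.
taxon1–taxon3: 6/18 differ, p = 0.333, d = 0.441.
taxon2–taxon3: 7/18 differ, p = 0.389, d = 0.548.
The smallest distance is between taxon1 and taxon2.

taxon1 and taxon2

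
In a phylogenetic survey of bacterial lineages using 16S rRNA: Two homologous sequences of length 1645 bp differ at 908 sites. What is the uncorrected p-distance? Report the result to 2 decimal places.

0.55

p = 908/1645 = 0.551975… ≈ 0.55 (to 2 d.p.).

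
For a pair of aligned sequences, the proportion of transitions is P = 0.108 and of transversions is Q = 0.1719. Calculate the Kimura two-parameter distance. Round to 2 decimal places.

Under the Kimura two-parameter model, d = −½ ln(1 − 2P − Q) − ¼ ln(1 − 2Q).
1 − 2P − Q = 0.6121, giving −½ ln(0.6121) = 0.245430.
1 − 2Q = 0.6562, giving −¼ ln(0.6562) = 0.105322.
d = 0.245430 + 0.105322 = 0.350752.

0.35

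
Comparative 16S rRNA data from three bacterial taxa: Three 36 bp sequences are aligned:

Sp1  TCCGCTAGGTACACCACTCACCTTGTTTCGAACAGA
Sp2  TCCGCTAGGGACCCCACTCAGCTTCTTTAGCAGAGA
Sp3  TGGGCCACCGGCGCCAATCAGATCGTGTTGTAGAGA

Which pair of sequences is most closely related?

Sp1 and Sp2

Sp1–Sp2: 7/36 differ, p = 0.194, d = 0.225.
Sp1–Sp3: 16/36 differ, p = 0.444, d = 0.673.
Sp2–Sp3: 14/36 differ, p = 0.389, d = 0.548.
The smallest distance is between Sp1 and Sp2.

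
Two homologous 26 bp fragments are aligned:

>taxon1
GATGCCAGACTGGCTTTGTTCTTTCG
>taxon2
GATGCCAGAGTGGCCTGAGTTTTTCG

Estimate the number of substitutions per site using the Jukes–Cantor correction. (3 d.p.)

The sequences differ at 6 of 26 sites (10, 15, 17, 18, 19, 21), so p = 6/26 ≈ 0.230769.
d = −(3/4) ln(1 − 4p/3) = −0.75 ln(1 − 0.307692) = −0.75 ln(0.692308)
  = −0.75 × (-0.367724) = 0.275793 substitutions/site.

0.276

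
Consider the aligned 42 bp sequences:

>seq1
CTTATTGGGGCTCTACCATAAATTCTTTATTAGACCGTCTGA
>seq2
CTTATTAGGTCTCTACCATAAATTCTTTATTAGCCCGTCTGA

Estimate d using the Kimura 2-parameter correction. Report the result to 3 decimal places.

Of 42 sites, 1 differences are transitions and 2 are transversions, so P = 1/42 ≈ 0.02381 and Q = 2/42 ≈ 0.047619.
Under the Kimura two-parameter model, d = −½ ln(1 − 2P − Q) − ¼ ln(1 − 2Q).
1 − 2P − Q = 0.904761, giving −½ ln(0.904761) = 0.050042.
1 − 2Q = 0.904762, giving −¼ ln(0.904762) = 0.025021.
d = 0.050042 + 0.025021 = 0.075063.

0.075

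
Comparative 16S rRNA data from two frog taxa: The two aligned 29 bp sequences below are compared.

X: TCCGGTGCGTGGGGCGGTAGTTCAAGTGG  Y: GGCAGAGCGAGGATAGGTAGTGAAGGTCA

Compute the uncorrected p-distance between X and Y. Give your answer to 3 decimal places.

0.448

The sequences differ at 13 of 29 positions.
p = 13/29 = 0.448275… ≈ 0.448 (to 3 d.p.).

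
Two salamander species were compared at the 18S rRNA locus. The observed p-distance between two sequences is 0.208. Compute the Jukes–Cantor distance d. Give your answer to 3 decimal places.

d = −(3/4) ln(1 − 4p/3) = −0.75 ln(1 − 0.277333) = −0.75 ln(0.722667)
  = −0.75 × (-0.324807) = 0.243605 substitutions/site.

0.244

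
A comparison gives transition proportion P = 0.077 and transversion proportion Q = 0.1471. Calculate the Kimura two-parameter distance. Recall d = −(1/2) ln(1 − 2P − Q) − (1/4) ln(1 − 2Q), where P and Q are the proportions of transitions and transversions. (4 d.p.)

Under the Kimura two-parameter model, d = −½ ln(1 − 2P − Q) − ¼ ln(1 − 2Q).
1 − 2P − Q = 0.6989, giving −½ ln(0.6989) = 0.179124.
1 − 2Q = 0.7058, giving −¼ ln(0.7058) = 0.087106.
d = 0.179124 + 0.087106 = 0.266230.

0.2662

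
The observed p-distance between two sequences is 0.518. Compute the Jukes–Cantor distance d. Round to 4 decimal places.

0.8800

d = −(3/4) ln(1 − 4p/3) = −0.75 ln(1 − 0.690667) = −0.75 ln(0.309333)
  = −0.75 × (-1.173337) = 0.880003 substitutions/site.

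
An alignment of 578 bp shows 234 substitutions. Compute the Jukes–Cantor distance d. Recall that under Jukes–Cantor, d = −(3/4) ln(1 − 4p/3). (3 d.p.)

0.582

p = 234/578 ≈ 0.404844.
d = −(3/4) ln(1 − 4p/3) = −0.75 ln(1 − 0.539792) = −0.75 ln(0.460208)
  = −0.75 × (-0.776077) = 0.582058 substitutions/site.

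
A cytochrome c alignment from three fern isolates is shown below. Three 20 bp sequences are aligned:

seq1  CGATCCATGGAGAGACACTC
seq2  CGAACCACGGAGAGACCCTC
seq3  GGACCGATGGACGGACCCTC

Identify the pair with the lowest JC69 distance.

seq1 and seq2

seq1–seq2: 3/20 differ, p = 0.150, d = 0.167.
seq1–seq3: 6/20 differ, p = 0.300, d = 0.383.
seq2–seq3: 6/20 differ, p = 0.300, d = 0.383.
The smallest distance is between seq1 and seq2.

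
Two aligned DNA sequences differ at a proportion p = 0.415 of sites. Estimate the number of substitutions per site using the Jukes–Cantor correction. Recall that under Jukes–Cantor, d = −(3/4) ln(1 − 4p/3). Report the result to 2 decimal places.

0.60

d = −(3/4) ln(1 − 4p/3) = −0.75 ln(1 − 0.553333) = −0.75 ln(0.446667)
  = −0.75 × (-0.805942) = 0.604457 substitutions/site.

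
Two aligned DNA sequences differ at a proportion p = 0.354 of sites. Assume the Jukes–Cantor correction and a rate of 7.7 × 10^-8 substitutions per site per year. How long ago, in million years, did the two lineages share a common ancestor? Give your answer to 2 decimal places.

d = −(3/4) ln(1 − 4p/3) = −0.75 ln(1 − 0.472) = −0.75 ln(0.528)
  = −0.75 × (-0.638659) = 0.478994 substitutions/site.
Under a molecular clock d = 2μt, so t = d/(2μ) = 0.478994 / (2 × 7.7 × 10^-8) = 3.11 million years.

3.11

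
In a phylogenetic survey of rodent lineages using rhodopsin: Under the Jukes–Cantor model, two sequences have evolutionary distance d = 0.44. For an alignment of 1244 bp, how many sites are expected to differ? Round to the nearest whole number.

Invert JC69: p = (3/4)(1 − e^(−4d/3)) = 0.75 × (1 − e^(-0.586667)) = 0.75 × (1 − 0.556178) = 0.332867.
Expected differing sites = pL ≈ 0.332867 × 1244 = 414.086548 ≈ 414.

414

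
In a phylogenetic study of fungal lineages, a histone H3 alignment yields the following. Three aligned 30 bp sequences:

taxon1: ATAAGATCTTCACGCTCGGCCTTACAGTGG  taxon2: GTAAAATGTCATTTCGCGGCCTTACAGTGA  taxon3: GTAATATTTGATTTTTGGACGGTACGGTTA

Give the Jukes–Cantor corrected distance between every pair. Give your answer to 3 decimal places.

d(taxon1,taxon2) = 0.441, d(taxon1,taxon3) = 0.931, d(taxon2,taxon3) = 0.503

taxon1–taxon2: 10/30 sites differ → p ≈ 0.333333, d = −0.75 ln(1 − 0.444444) = 0.440839 ≈ 0.441.
taxon1–taxon3: 16/30 sites differ → p ≈ 0.533333, d = −0.75 ln(1 − 0.711111) = 0.931285 ≈ 0.931.
taxon2–taxon3: 11/30 sites differ → p ≈ 0.366667, d = −0.75 ln(1 − 0.488889) = 0.503376 ≈ 0.503.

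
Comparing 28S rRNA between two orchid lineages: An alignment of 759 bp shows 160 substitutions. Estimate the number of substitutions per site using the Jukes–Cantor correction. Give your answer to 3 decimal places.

p = 160/759 ≈ 0.210804.
d = −(3/4) ln(1 − 4p/3) = −0.75 ln(1 − 0.281072) = −0.75 ln(0.718928)
  = −0.75 × (-0.329994) = 0.247496 substitutions/site.

0.247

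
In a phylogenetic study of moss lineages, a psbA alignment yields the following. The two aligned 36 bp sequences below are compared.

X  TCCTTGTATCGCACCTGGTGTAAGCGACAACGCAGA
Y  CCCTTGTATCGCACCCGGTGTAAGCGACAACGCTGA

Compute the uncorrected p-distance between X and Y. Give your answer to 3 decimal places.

0.083

The sequences differ at 3 of 36 positions (sites 1, 16, 34).
p = 3/36 = 0.083333… ≈ 0.083 (to 3 d.p.).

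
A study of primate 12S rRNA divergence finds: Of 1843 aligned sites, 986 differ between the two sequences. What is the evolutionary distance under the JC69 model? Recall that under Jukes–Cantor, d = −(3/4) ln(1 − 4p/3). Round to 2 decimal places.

p = 986/1843 ≈ 0.534997.
d = −(3/4) ln(1 − 4p/3) = −0.75 ln(1 − 0.713329) = −0.75 ln(0.286671)
  = −0.75 × (-1.249420) = 0.937065 substitutions/site.

0.94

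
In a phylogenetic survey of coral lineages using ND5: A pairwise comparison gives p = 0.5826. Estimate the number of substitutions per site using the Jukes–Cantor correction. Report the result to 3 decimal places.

1.125

d = −(3/4) ln(1 − 4p/3) = −0.75 ln(1 − 0.7768) = −0.75 ln(0.2232)
  = −0.75 × (-1.499687) = 1.124765 substitutions/site.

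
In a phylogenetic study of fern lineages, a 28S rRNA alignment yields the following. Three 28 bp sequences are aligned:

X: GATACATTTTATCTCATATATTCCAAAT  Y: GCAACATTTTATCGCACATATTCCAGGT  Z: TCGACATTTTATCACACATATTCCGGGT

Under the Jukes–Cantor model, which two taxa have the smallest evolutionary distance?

Y and Z

X–Y: 6/28 differ, p = 0.214, d = 0.252.
X–Z: 8/28 differ, p = 0.286, d = 0.360.
Y–Z: 4/28 differ, p = 0.143, d = 0.158.
The smallest distance is between Y and Z.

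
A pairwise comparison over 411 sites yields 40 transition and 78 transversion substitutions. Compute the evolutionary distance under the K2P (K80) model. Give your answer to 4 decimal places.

0.3619

P = 40/411 ≈ 0.097324 and Q = 78/411 ≈ 0.189781.
Under the Kimura two-parameter model, d = −½ ln(1 − 2P − Q) − ¼ ln(1 − 2Q).
1 − 2P − Q = 0.615571, giving −½ ln(0.615571) = 0.242602.
1 − 2Q = 0.620438, giving −¼ ln(0.620438) = 0.119332.
d = 0.242602 + 0.119332 = 0.361934.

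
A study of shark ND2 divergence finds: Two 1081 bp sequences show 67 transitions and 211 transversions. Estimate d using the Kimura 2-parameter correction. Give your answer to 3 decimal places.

0.316

P = 67/1081 ≈ 0.06198 and Q = 211/1081 ≈ 0.19519.
Under the Kimura two-parameter model, d = −½ ln(1 − 2P − Q) − ¼ ln(1 − 2Q).
1 − 2P − Q = 0.68085, giving −½ ln(0.68085) = 0.192207.
1 − 2Q = 0.60962, giving −¼ ln(0.60962) = 0.123730.
d = 0.192207 + 0.123730 = 0.315937.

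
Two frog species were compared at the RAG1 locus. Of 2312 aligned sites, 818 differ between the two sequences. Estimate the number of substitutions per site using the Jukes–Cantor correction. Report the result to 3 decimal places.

0.479

p = 818/2312 ≈ 0.353806.
d = −(3/4) ln(1 − 4p/3) = −0.75 ln(1 − 0.471741) = −0.75 ln(0.528259)
  = −0.75 × (-0.638169) = 0.478627 substitutions/site.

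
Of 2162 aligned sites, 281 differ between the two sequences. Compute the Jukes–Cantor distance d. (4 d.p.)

p = 281/2162 ≈ 0.129972.
d = −(3/4) ln(1 − 4p/3) = −0.75 ln(1 − 0.173296) = −0.75 ln(0.826704)
  = −0.75 × (-0.190309) = 0.142732 substitutions/site.

0.1427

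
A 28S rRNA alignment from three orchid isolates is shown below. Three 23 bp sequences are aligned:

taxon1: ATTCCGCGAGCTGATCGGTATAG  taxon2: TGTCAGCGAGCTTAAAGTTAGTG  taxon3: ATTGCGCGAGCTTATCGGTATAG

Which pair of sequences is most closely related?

taxon1 and taxon3

taxon1–taxon2: 9/23 differ, p = 0.391, d = 0.553.
taxon1–taxon3: 2/23 differ, p = 0.087, d = 0.092.
taxon2–taxon3: 9/23 differ, p = 0.391, d = 0.553.
The smallest distance is between taxon1 and taxon3.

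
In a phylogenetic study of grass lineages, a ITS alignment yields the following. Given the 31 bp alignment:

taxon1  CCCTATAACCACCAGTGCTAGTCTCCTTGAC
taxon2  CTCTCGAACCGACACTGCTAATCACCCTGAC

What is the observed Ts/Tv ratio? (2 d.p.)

0.80

Transitions are A↔G and C↔T; transversions are all other mismatches.
Transitions: 4. Transversions: 5.
R = 4/5 = 0.80.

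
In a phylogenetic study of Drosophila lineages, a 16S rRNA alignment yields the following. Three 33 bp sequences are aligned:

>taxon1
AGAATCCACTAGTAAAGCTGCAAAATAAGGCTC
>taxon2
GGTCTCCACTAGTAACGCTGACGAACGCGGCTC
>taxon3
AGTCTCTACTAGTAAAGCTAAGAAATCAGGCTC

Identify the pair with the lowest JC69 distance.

taxon1 and taxon3

taxon1–taxon2: 10/33 differ, p = 0.303, d = 0.388.
taxon1–taxon3: 7/33 differ, p = 0.212, d = 0.249.
taxon2–taxon3: 9/33 differ, p = 0.273, d = 0.339.
The smallest distance is between taxon1 and taxon3.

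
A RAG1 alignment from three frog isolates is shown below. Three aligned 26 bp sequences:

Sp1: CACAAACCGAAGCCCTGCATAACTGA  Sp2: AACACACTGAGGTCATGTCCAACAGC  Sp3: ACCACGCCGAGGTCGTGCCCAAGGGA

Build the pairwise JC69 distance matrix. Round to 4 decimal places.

Sp1–Sp2: 11/26 sites differ → p ≈ 0.423077, d = −0.75 ln(1 − 0.564103) = 0.622762 ≈ 0.6228.
Sp1–Sp3: 11/26 sites differ → p ≈ 0.423077, d = −0.75 ln(1 − 0.564103) = 0.622762 ≈ 0.6228.
Sp2–Sp3: 8/26 sites differ → p ≈ 0.307692, d = −0.75 ln(1 − 0.410256) = 0.396050 ≈ 0.3961.

d(Sp1,Sp2) = 0.6228, d(Sp1,Sp3) = 0.6228, d(Sp2,Sp3) = 0.3961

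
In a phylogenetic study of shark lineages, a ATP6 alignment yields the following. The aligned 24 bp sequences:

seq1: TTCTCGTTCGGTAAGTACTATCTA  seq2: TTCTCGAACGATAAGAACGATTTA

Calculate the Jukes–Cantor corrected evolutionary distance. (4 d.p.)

The sequences differ at 6 of 24 sites (7, 8, 11, 16, 19, 22), so p = 6/24 = 0.25.
d = −(3/4) ln(1 − 4p/3) = −0.75 ln(1 − 0.333333) = −0.75 ln(0.666667)
  = −0.75 × (-0.405465) = 0.304099 substitutions/site.

0.3041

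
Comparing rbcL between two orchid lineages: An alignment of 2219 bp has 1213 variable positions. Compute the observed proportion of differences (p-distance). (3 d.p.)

p = 1213/2219 = 0.546642… ≈ 0.547 (to 3 d.p.).

0.547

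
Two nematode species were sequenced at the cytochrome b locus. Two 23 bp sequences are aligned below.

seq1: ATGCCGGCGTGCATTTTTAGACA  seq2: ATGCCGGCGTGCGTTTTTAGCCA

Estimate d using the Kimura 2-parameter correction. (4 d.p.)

Of 23 sites, 1 differences are transitions and 1 are transversions, so P = 1/23 ≈ 0.043478 and Q = 1/23 ≈ 0.043478.
Under the Kimura two-parameter model, d = −½ ln(1 − 2P − Q) − ¼ ln(1 − 2Q).
1 − 2P − Q = 0.869566, giving −½ ln(0.869566) = 0.069881.
1 − 2Q = 0.913044, giving −¼ ln(0.913044) = 0.022743.
d = 0.069881 + 0.022743 = 0.092624.

0.0926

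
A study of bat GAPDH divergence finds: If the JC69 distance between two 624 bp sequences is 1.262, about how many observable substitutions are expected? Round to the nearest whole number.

381

Invert JC69: p = (3/4)(1 − e^(−4d/3)) = 0.75 × (1 − e^(-1.682667)) = 0.75 × (1 − 0.185878) = 0.610592.
Expected differing sites = pL ≈ 0.610592 × 624 = 381.009408 ≈ 381.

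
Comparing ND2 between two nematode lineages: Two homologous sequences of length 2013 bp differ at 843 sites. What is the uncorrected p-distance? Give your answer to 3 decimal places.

0.419

p = 843/2013 = 0.418777… ≈ 0.419 (to 3 d.p.).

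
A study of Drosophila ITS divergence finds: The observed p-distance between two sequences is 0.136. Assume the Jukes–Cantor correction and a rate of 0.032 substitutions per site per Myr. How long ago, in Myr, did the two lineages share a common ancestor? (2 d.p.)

d = −(3/4) ln(1 − 4p/3) = −0.75 ln(1 − 0.181333) = −0.75 ln(0.818667)
  = −0.75 × (-0.200078) = 0.150059 substitutions/site.
Under a molecular clock d = 2μt, so t = d/(2μ) = 0.150059 / (2 × 0.032) = 2.34 Myr.

2.34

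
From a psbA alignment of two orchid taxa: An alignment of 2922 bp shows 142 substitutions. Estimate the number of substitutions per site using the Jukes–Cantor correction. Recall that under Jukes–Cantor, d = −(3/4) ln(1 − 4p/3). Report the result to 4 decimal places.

p = 142/2922 ≈ 0.048597.
d = −(3/4) ln(1 − 4p/3) = −0.75 ln(1 − 0.064796) = −0.75 ln(0.935204)
  = −0.75 × (-0.066991) = 0.050243 substitutions/site.

0.0502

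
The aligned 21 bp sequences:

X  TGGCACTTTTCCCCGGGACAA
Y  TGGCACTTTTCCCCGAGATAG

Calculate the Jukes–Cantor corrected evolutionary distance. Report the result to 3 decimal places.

0.158

The sequences differ at 3 of 21 sites (16, 19, 21), so p = 3/21 ≈ 0.142857.
d = −(3/4) ln(1 − 4p/3) = −0.75 ln(1 − 0.190476) = −0.75 ln(0.809524)
  = −0.75 × (-0.211309) = 0.158482 substitutions/site.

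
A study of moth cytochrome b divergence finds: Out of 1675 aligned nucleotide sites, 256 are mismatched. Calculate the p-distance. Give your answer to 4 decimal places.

0.1528

p = 256/1675 = 0.152835… ≈ 0.1528 (to 4 d.p.).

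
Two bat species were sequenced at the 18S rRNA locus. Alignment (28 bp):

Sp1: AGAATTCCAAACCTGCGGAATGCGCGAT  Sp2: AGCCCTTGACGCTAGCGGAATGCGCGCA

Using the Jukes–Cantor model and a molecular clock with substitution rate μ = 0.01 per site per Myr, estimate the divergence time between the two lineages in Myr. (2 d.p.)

The sequences differ at 11 of 28 sites, so p = 11/28 ≈ 0.392857.
d = −(3/4) ln(1 − 4p/3) = −0.75 ln(1 − 0.523809) = −0.75 ln(0.476191)
  = −0.75 × (-0.741936) = 0.556452 substitutions/site.
Under a molecular clock d = 2μt, so t = d/(2μ) = 0.556452 / (2 × 0.01) = 27.82 Myr.

27.82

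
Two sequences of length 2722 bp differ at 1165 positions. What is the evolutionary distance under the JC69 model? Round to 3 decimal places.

0.634

p = 1165/2722 ≈ 0.427994.
d = −(3/4) ln(1 − 4p/3) = −0.75 ln(1 − 0.570659) = −0.75 ln(0.429341)
  = −0.75 × (-0.845504) = 0.634128 substitutions/site.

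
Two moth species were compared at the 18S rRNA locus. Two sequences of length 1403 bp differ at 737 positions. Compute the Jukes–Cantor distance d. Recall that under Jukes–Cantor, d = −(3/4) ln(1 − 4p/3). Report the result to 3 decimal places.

p = 737/1403 ≈ 0.525303.
d = −(3/4) ln(1 − 4p/3) = −0.75 ln(1 − 0.700404) = −0.75 ln(0.299596)
  = −0.75 × (-1.205320) = 0.903990 substitutions/site.

0.904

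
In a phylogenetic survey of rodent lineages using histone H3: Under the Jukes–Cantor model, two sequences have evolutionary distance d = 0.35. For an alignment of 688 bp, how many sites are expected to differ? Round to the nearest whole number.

Invert JC69: p = (3/4)(1 − e^(−4d/3)) = 0.75 × (1 − e^(-0.466667)) = 0.75 × (1 − 0.627089) = 0.279683.
Expected differing sites = pL ≈ 0.279683 × 688 = 192.421904 ≈ 192.

192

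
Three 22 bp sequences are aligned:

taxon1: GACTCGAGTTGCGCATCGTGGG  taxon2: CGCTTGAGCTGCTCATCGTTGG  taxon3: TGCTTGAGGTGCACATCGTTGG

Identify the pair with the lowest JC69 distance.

taxon1–taxon2: 6/22 differ, p = 0.273, d = 0.339.
taxon1–taxon3: 6/22 differ, p = 0.273, d = 0.339.
taxon2–taxon3: 3/22 differ, p = 0.136, d = 0.151.
The smallest distance is between taxon2 and taxon3.

taxon2 and taxon3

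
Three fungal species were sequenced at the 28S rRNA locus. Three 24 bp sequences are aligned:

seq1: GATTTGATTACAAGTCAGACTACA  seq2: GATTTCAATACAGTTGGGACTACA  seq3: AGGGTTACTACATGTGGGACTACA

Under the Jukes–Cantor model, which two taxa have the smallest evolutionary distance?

seq1 and seq2

seq1–seq2: 6/24 differ, p = 0.250, d = 0.304.
seq1–seq3: 9/24 differ, p = 0.375, d = 0.520.
seq2–seq3: 8/24 differ, p = 0.333, d = 0.441.
The smallest distance is between seq1 and seq2.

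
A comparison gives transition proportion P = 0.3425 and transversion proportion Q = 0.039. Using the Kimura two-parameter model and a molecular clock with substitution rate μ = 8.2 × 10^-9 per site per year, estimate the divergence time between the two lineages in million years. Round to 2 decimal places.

40.49

Under the Kimura two-parameter model, d = −½ ln(1 − 2P − Q) − ¼ ln(1 − 2Q).
1 − 2P − Q = 0.276, giving −½ ln(0.276) = 0.643677.
1 − 2Q = 0.922, giving −¼ ln(0.922) = 0.020303.
d = 0.643677 + 0.020303 = 0.663980.
Under a molecular clock d = 2μt, so t = d/(2μ) = 0.663980 / (2 × 8.2 × 10^-9) = 40.49 million years.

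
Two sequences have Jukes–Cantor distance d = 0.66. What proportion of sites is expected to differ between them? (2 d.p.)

0.44

p = (3/4)(1 − e^(−4d/3)) = 0.75 × (1 − e^(-0.88)) = 0.75 × (1 − 0.414783) = 0.438913.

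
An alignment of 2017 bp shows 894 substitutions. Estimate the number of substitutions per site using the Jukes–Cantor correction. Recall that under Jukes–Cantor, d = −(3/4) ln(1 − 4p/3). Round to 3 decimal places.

0.670

p = 894/2017 ≈ 0.443233.
d = −(3/4) ln(1 − 4p/3) = −0.75 ln(1 − 0.590977) = −0.75 ln(0.409023)
  = −0.75 × (-0.893984) = 0.670488 substitutions/site.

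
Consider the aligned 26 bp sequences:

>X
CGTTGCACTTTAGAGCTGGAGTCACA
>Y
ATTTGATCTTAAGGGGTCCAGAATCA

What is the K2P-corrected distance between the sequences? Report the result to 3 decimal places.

Of 26 sites, 1 differences are transitions and 11 are transversions, so P = 1/26 ≈ 0.038462 and Q = 11/26 ≈ 0.423077.
Under the Kimura two-parameter model, d = −½ ln(1 − 2P − Q) − ¼ ln(1 − 2Q).
1 − 2P − Q = 0.499999, giving −½ ln(0.499999) = 0.346575.
1 − 2Q = 0.153846, giving −¼ ln(0.153846) = 0.467951.
d = 0.346575 + 0.467951 = 0.814526.

0.815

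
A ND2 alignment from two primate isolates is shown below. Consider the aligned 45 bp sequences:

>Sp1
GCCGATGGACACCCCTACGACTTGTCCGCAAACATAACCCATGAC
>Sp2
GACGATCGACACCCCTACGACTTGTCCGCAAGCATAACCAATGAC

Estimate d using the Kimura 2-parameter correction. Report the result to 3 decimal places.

Of 45 sites, 1 differences are transitions and 3 are transversions, so P = 1/45 ≈ 0.022222 and Q = 3/45 ≈ 0.066667.
Under the Kimura two-parameter model, d = −½ ln(1 − 2P − Q) − ¼ ln(1 − 2Q).
1 − 2P − Q = 0.888889, giving −½ ln(0.888889) = 0.058891.
1 − 2Q = 0.866666, giving −¼ ln(0.866666) = 0.035775.
d = 0.058891 + 0.035775 = 0.094666.

0.095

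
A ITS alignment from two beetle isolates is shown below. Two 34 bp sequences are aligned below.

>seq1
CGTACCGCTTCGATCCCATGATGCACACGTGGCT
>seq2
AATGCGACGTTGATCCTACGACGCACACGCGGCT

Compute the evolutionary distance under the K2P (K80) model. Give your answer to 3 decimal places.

0.458

Of 34 sites, 8 differences are transitions and 3 are transversions, so P = 8/34 ≈ 0.235294 and Q = 3/34 ≈ 0.088235.
Under the Kimura two-parameter model, d = −½ ln(1 − 2P − Q) − ¼ ln(1 − 2Q).
1 − 2P − Q = 0.441177, giving −½ ln(0.441177) = 0.409155.
1 − 2Q = 0.82353, giving −¼ ln(0.82353) = 0.048539.
d = 0.409155 + 0.048539 = 0.457694.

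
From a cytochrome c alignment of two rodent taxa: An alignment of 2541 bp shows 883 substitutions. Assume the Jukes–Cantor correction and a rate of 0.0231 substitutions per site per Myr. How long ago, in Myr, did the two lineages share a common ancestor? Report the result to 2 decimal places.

p = 883/2541 ≈ 0.347501.
d = −(3/4) ln(1 − 4p/3) = −0.75 ln(1 − 0.463335) = −0.75 ln(0.536665)
  = −0.75 × (-0.622381) = 0.466786 substitutions/site.
Under a molecular clock d = 2μt, so t = d/(2μ) = 0.466786 / (2 × 0.0231) = 10.10 Myr.

10.10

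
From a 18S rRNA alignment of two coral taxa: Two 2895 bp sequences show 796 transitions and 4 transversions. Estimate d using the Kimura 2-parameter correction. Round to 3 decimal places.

P = 796/2895 ≈ 0.274957 and Q = 4/2895 ≈ 0.001382.
Under the Kimura two-parameter model, d = −½ ln(1 − 2P − Q) − ¼ ln(1 − 2Q).
1 − 2P − Q = 0.448704, giving −½ ln(0.448704) = 0.400696.
1 − 2Q = 0.997236, giving −¼ ln(0.997236) = 0.000692.
d = 0.400696 + 0.000692 = 0.401388.

0.401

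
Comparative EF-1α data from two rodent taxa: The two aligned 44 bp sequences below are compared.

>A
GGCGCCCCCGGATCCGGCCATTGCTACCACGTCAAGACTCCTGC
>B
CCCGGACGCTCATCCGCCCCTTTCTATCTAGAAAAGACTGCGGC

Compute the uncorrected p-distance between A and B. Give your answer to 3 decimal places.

0.386

The sequences differ at 17 of 44 positions.
p = 17/44 = 0.386363… ≈ 0.386 (to 3 d.p.).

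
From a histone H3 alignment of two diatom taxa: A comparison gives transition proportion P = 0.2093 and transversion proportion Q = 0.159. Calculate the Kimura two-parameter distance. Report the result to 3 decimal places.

Under the Kimura two-parameter model, d = −½ ln(1 − 2P − Q) − ¼ ln(1 − 2Q).
1 − 2P − Q = 0.4224, giving −½ ln(0.4224) = 0.430901.
1 − 2Q = 0.682, giving −¼ ln(0.682) = 0.095681.
d = 0.430901 + 0.095681 = 0.526582.

0.527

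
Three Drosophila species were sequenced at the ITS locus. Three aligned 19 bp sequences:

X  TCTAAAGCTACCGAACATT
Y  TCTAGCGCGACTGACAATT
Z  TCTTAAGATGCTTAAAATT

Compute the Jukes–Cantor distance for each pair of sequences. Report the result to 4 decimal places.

d(X,Y) = 0.4099, d(X,Z) = 0.4099, d(Y,Z) = 0.6181

X–Y: 6/19 sites differ → p ≈ 0.315789, d = −0.75 ln(1 − 0.421052) = 0.409907 ≈ 0.4099.
X–Z: 6/19 sites differ → p ≈ 0.315789, d = −0.75 ln(1 − 0.421052) = 0.409907 ≈ 0.4099.
Y–Z: 8/19 sites differ → p ≈ 0.421053, d = −0.75 ln(1 − 0.561404) = 0.618132 ≈ 0.6181.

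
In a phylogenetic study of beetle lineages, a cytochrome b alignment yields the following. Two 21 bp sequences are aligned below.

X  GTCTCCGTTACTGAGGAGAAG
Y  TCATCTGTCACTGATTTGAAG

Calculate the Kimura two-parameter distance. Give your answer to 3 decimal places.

Of 21 sites, 3 differences are transitions and 5 are transversions, so P = 3/21 ≈ 0.142857 and Q = 5/21 ≈ 0.238095.
Under the Kimura two-parameter model, d = −½ ln(1 − 2P − Q) − ¼ ln(1 − 2Q).
1 − 2P − Q = 0.476191, giving −½ ln(0.476191) = 0.370968.
1 − 2Q = 0.52381, giving −¼ ln(0.52381) = 0.161657.
d = 0.370968 + 0.161657 = 0.532625.

0.533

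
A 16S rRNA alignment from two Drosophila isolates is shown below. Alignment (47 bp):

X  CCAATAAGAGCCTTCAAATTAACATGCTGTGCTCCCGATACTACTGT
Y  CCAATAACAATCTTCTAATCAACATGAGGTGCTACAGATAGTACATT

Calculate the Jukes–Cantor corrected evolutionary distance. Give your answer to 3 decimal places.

0.312

The sequences differ at 12 of 47 sites, so p = 12/47 ≈ 0.255319.
d = −(3/4) ln(1 − 4p/3) = −0.75 ln(1 − 0.340425) = −0.75 ln(0.659575)
  = −0.75 × (-0.416160) = 0.312120 substitutions/site.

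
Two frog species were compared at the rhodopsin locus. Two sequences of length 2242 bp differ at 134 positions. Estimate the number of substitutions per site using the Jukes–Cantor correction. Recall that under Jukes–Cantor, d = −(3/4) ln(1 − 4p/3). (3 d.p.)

p = 134/2242 ≈ 0.059768.
d = −(3/4) ln(1 − 4p/3) = −0.75 ln(1 − 0.079691) = −0.75 ln(0.920309)
  = −0.75 × (-0.083046) = 0.062285 substitutions/site.

0.062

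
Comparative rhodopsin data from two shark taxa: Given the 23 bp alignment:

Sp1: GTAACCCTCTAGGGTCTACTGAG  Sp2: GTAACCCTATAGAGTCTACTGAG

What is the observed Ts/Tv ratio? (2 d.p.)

Transitions are A↔G and C↔T; transversions are all other mismatches.
Transitions: 1. Transversions: 1.
R = 1/1 = 1.00.

1.00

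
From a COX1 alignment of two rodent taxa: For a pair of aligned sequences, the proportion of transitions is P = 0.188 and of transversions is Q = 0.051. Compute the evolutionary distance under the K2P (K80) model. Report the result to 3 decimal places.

0.305

Under the Kimura two-parameter model, d = −½ ln(1 − 2P − Q) − ¼ ln(1 − 2Q).
1 − 2P − Q = 0.573, giving −½ ln(0.573) = 0.278435.
1 − 2Q = 0.898, giving −¼ ln(0.898) = 0.026896.
d = 0.278435 + 0.026896 = 0.305331.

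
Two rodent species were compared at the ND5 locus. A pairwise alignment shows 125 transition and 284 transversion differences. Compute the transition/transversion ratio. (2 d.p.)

0.44

R = 125/284 = 0.440140… ≈ 0.44 (to 2 d.p.).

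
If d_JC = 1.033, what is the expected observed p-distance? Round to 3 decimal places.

0.561

p = (3/4)(1 − e^(−4d/3)) = 0.75 × (1 − e^(-1.377333)) = 0.75 × (1 − 0.252250) = 0.560813.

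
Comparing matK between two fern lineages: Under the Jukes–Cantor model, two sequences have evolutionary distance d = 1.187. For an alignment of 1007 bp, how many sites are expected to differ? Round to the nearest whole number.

600

Invert JC69: p = (3/4)(1 − e^(−4d/3)) = 0.75 × (1 − e^(-1.582667)) = 0.75 × (1 − 0.205426) = 0.595931.
Expected differing sites = pL ≈ 0.595931 × 1007 = 600.102517 ≈ 600.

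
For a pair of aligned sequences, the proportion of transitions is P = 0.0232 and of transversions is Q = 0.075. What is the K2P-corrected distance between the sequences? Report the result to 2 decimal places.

0.11

Under the Kimura two-parameter model, d = −½ ln(1 − 2P − Q) − ¼ ln(1 − 2Q).
1 − 2P − Q = 0.8786, giving −½ ln(0.8786) = 0.064713.
1 − 2Q = 0.85, giving −¼ ln(0.85) = 0.040630.
d = 0.064713 + 0.040630 = 0.105343.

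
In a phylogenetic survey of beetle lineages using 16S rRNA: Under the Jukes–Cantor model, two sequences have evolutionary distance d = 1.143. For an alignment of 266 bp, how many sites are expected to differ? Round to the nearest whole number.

Invert JC69: p = (3/4)(1 − e^(−4d/3)) = 0.75 × (1 − e^(-1.524)) = 0.75 × (1 − 0.217839) = 0.586621.
Expected differing sites = pL ≈ 0.586621 × 266 = 156.041186 ≈ 156.

156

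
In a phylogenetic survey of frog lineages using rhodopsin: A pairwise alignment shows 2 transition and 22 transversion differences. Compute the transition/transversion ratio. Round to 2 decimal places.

R = 2/22 = 0.090909… ≈ 0.09 (to 2 d.p.).

0.09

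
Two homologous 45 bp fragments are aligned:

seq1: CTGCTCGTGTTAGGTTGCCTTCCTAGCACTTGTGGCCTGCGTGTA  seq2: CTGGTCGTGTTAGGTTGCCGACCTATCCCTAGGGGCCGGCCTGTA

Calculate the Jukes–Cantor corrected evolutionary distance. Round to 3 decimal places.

0.233

The sequences differ at 9 of 45 sites (4, 20, 21, 26, 28, 31, 33, 38, 41), so p = 9/45 = 0.2.
d = −(3/4) ln(1 − 4p/3) = −0.75 ln(1 − 0.266667) = −0.75 ln(0.733333)
  = −0.75 × (-0.310155) = 0.232616 substitutions/site.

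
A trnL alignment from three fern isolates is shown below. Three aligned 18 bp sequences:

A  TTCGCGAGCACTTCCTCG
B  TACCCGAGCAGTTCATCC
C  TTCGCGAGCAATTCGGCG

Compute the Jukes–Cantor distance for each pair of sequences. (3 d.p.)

d(A,B) = 0.347, d(A,C) = 0.188, d(B,C) = 0.441

A–B: 5/18 sites differ → p ≈ 0.277778, d = −0.75 ln(1 − 0.370371) = 0.346968 ≈ 0.347.
A–C: 3/18 sites differ → p ≈ 0.166667, d = −0.75 ln(1 − 0.222223) = 0.188487 ≈ 0.188.
B–C: 6/18 sites differ → p ≈ 0.333333, d = −0.75 ln(1 − 0.444444) = 0.440839 ≈ 0.441.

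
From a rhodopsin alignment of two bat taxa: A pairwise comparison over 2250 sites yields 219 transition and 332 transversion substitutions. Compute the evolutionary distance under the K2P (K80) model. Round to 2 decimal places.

0.30

P = 219/2250 ≈ 0.097333 and Q = 332/2250 ≈ 0.147556.
Under the Kimura two-parameter model, d = −½ ln(1 − 2P − Q) − ¼ ln(1 − 2Q).
1 − 2P − Q = 0.657778, giving −½ ln(0.657778) = 0.209444.
1 − 2Q = 0.704888, giving −¼ ln(0.704888) = 0.087429.
d = 0.209444 + 0.087429 = 0.296873.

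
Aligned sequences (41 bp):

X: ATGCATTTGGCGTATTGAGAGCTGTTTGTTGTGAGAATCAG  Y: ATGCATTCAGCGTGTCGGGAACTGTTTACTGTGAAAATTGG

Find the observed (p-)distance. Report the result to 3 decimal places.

0.268

The sequences differ at 11 of 41 positions.
p = 11/41 = 0.268292… ≈ 0.268 (to 3 d.p.).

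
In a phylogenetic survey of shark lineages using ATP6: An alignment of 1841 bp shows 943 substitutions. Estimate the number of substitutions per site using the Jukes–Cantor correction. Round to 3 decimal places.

0.862

p = 943/1841 ≈ 0.512222.
d = −(3/4) ln(1 − 4p/3) = −0.75 ln(1 − 0.682963) = −0.75 ln(0.317037)
  = −0.75 × (-1.148737) = 0.861553 substitutions/site.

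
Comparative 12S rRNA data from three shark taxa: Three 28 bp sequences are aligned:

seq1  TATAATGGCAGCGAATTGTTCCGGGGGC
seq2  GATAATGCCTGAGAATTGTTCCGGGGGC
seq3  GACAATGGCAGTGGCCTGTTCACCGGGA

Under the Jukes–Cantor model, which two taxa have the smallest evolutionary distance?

seq1–seq2: 4/28 differ, p = 0.143, d = 0.158.
seq1–seq3: 10/28 differ, p = 0.357, d = 0.485.
seq2–seq3: 11/28 differ, p = 0.393, d = 0.556.
The smallest distance is between seq1 and seq2.

seq1 and seq2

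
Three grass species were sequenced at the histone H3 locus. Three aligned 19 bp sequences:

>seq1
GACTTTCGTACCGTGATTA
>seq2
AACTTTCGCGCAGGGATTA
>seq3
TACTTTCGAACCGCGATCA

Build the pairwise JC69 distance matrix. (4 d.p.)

seq1–seq2: 5/19 sites differ → p ≈ 0.263158, d = −0.75 ln(1 − 0.350877) = 0.324100 ≈ 0.3241.
seq1–seq3: 4/19 sites differ → p ≈ 0.210526, d = −0.75 ln(1 − 0.280701) = 0.247109 ≈ 0.2471.
seq2–seq3: 6/19 sites differ → p ≈ 0.315789, d = −0.75 ln(1 − 0.421052) = 0.409907 ≈ 0.4099.

d(seq1,seq2) = 0.3241, d(seq1,seq3) = 0.2471, d(seq2,seq3) = 0.4099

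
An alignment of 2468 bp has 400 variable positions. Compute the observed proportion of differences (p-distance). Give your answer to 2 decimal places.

p = 400/2468 = 0.162074… ≈ 0.16 (to 2 d.p.).

0.16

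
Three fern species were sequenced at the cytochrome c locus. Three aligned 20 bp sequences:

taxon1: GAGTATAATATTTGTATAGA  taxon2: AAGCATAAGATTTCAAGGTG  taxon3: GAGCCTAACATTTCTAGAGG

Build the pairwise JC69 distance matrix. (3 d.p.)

taxon1–taxon2: 9/20 sites differ → p = 0.45, d = −0.75 ln(1 − 0.6) = 0.687218 ≈ 0.687.
taxon1–taxon3: 6/20 sites differ → p = 0.3, d = −0.75 ln(1 − 0.4) = 0.383119 ≈ 0.383.
taxon2–taxon3: 6/20 sites differ → p = 0.3, d = −0.75 ln(1 − 0.4) = 0.383119 ≈ 0.383.

d(taxon1,taxon2) = 0.687, d(taxon1,taxon3) = 0.383, d(taxon2,taxon3) = 0.383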